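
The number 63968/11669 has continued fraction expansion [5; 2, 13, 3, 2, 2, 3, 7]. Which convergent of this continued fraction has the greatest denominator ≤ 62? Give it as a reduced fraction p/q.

148/27

List convergents until the denominator exceeds the bound:
a_0 = 5: 5/1  (≤ bound)
a_1 = 2: 11/2  (≤ bound)
a_2 = 13: 148/27  (≤ bound)
a_3 = 3: 455/83  (> 62, stop)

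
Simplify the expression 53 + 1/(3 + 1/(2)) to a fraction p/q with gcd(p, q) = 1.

a_0 = 53: 53/1
a_1 = 3: 160/3
a_2 = 2: 373/7

373/7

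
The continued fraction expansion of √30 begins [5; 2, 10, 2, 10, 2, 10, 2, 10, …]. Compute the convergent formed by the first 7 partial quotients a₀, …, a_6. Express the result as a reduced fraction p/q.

55435/10121

a_0 = 5: 5/1
a_1 = 2: 11/2
a_2 = 10: 115/21
a_3 = 2: 241/44
a_4 = 10: 2525/461
a_5 = 2: 5291/966
a_6 = 10: 55435/10121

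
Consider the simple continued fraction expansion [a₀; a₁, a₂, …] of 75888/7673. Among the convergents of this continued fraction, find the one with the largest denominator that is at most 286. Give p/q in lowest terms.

a_0 = 9: 9/1  (≤ bound)
a_1 = 1: 10/1  (≤ bound)
a_2 = 8: 89/9  (≤ bound)
a_3 = 8: 722/73  (≤ bound)
a_4 = 1: 811/82  (≤ bound)
a_5 = 6: 5588/565  (> 286, stop)

811/82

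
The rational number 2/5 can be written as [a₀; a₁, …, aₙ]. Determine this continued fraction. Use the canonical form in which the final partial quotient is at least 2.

2 = 0·5 + 2, so a_0 = 0
5 = 2·2 + 1, so a_1 = 2
2 = 2·1 + 0, so a_2 = 2

[0; 2, 2]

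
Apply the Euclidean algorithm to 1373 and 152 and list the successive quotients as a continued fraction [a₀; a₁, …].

1373 ÷ 152 → quotient 9, remainder 5
152 ÷ 5 → quotient 30, remainder 2
5 ÷ 2 → quotient 2, remainder 1
2 ÷ 1 → quotient 2, remainder 0

[9; 30, 2, 2]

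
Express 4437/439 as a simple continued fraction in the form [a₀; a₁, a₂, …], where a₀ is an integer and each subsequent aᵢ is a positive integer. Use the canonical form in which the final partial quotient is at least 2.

4437 = 10·439 + 47, so a_0 = 10
439 = 9·47 + 16, so a_1 = 9
47 = 2·16 + 15, so a_2 = 2
16 = 1·15 + 1, so a_3 = 1
15 = 15·1 + 0, so a_4 = 15

[10; 9, 2, 1, 15]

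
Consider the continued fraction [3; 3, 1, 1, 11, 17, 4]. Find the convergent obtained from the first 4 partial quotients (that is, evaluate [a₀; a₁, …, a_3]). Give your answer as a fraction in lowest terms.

23/7

a_0 = 3: 3/1
a_1 = 3: 10/3
a_2 = 1: 13/4
a_3 = 1: 23/7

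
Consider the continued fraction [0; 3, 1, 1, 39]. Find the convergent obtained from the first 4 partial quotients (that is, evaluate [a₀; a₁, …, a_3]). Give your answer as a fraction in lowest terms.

2/7

Build up convergents one term at a time:
a_0 = 0: 0/1
a_1 = 3: 1/3
a_2 = 1: 1/4
a_3 = 1: 2/7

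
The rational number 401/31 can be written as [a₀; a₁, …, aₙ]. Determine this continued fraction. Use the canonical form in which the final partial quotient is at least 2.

401 = 12·31 + 29, so a_0 = 12
31 = 1·29 + 2, so a_1 = 1
29 = 14·2 + 1, so a_2 = 14
2 = 2·1 + 0, so a_3 = 2

[12; 1, 14, 2]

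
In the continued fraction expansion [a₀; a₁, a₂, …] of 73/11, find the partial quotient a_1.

Run the Euclidean algorithm, recording each quotient:
73 ÷ 11 → quotient 6, remainder 7
11 ÷ 7 → quotient 1, remainder 4

1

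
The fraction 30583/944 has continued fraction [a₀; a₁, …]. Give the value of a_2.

Run the Euclidean algorithm, recording each quotient:
⌊30583/944⌋ = 32, remainder 375
⌊944/375⌋ = 2, remainder 194
⌊375/194⌋ = 1, remainder 181

1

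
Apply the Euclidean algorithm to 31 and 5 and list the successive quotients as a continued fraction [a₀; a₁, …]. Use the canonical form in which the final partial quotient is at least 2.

[6; 5]

Apply division with remainder until the remainder is 0:
31 ÷ 5 → quotient 6, remainder 1
5 ÷ 1 → quotient 5, remainder 0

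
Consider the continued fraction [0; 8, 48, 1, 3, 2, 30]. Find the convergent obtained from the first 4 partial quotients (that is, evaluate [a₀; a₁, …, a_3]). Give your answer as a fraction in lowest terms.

a_0 = 0: 0/1
a_1 = 8: 1/8
a_2 = 48: 48/385
a_3 = 1: 49/393

49/393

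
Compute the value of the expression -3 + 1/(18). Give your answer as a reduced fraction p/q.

-53/18

Start with 18.
-3 + 1/(18/1) = -3 + 1/18 = -53/18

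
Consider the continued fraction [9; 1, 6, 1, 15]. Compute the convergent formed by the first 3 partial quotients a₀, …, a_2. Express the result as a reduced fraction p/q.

Build up convergents one term at a time:
a_0 = 9: 9/1
a_1 = 1: 10/1
a_2 = 6: 69/7

69/7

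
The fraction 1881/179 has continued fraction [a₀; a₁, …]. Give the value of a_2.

1

1881 ÷ 179 → quotient 10, remainder 91
179 ÷ 91 → quotient 1, remainder 88
91 ÷ 88 → quotient 1, remainder 3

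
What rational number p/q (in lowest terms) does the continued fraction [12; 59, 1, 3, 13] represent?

38057/3167

Start with 13.
3 + 1/(13/1) = 3 + 1/13 = 40/13
1 + 1/(40/13) = 1 + 13/40 = 53/40
59 + 1/(53/40) = 59 + 40/53 = 3167/53
12 + 1/(3167/53) = 12 + 53/3167 = 38057/3167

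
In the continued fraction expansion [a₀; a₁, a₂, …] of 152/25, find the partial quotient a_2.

2

152 = 6·25 + 2, so a_0 = 6
25 = 12·2 + 1, so a_1 = 12
2 = 2·1 + 0, so a_2 = 2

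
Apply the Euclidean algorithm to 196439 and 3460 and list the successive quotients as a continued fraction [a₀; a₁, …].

⌊196439/3460⌋ = 56, remainder 2679
⌊3460/2679⌋ = 1, remainder 781
⌊2679/781⌋ = 3, remainder 336
⌊781/336⌋ = 2, remainder 109
⌊336/109⌋ = 3, remainder 9
⌊109/9⌋ = 12, remainder 1
⌊9/1⌋ = 9, remainder 0

[56; 1, 3, 2, 3, 12, 9]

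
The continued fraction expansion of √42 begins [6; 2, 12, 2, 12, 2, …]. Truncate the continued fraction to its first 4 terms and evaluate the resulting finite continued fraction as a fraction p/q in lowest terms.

337/52

Compute successive convergents:
a_0 = 6: 6/1
a_1 = 2: 13/2
a_2 = 12: 162/25
a_3 = 2: 337/52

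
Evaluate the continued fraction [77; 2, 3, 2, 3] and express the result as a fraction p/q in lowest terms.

a_0 = 77: 77/1
a_1 = 2: 155/2
a_2 = 3: 542/7
a_3 = 2: 1239/16
a_4 = 3: 4259/55

4259/55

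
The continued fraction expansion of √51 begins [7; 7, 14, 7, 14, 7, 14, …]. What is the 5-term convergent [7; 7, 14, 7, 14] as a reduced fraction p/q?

70693/9899

Start with 14.
7 + 1/(14/1) = 7 + 1/14 = 99/14
14 + 1/(99/14) = 14 + 14/99 = 1400/99
7 + 1/(1400/99) = 7 + 99/1400 = 9899/1400
7 + 1/(9899/1400) = 7 + 1400/9899 = 70693/9899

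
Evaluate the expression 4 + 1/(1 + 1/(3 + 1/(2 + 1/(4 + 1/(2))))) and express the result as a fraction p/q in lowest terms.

425/89

a_0 = 4: 4/1
a_1 = 1: 5/1
a_2 = 3: 19/4
a_3 = 2: 43/9
a_4 = 4: 191/40
a_5 = 2: 425/89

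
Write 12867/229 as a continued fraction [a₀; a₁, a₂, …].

12867 = 56·229 + 43, so a_0 = 56
229 = 5·43 + 14, so a_1 = 5
43 = 3·14 + 1, so a_2 = 3
14 = 14·1 + 0, so a_3 = 14

[56; 5, 3, 14]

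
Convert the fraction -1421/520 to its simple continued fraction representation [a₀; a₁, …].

[-3; 3, 1, 2, 1, 6, 5]

Repeatedly divide and take the remainder:
-1421 = -3·520 + 139, so a_0 = -3
520 = 3·139 + 103, so a_1 = 3
139 = 1·103 + 36, so a_2 = 1
103 = 2·36 + 31, so a_3 = 2
36 = 1·31 + 5, so a_4 = 1
31 = 6·5 + 1, so a_5 = 6
5 = 5·1 + 0, so a_6 = 5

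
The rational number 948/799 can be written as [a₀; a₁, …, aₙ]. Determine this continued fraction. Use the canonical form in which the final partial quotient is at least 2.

[1; 5, 2, 1, 3, 6, 2]

⌊948/799⌋ = 1, remainder 149
⌊799/149⌋ = 5, remainder 54
⌊149/54⌋ = 2, remainder 41
⌊54/41⌋ = 1, remainder 13
⌊41/13⌋ = 3, remainder 2
⌊13/2⌋ = 6, remainder 1
⌊2/1⌋ = 2, remainder 0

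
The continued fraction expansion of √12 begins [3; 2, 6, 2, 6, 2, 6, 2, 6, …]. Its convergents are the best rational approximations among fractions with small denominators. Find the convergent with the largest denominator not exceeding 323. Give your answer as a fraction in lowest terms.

627/181

List convergents until the denominator exceeds the bound:
a_0 = 3: 3/1  (≤ bound)
a_1 = 2: 7/2  (≤ bound)
a_2 = 6: 45/13  (≤ bound)
a_3 = 2: 97/28  (≤ bound)
a_4 = 6: 627/181  (≤ bound)
a_5 = 2: 1351/390  (> 323, stop)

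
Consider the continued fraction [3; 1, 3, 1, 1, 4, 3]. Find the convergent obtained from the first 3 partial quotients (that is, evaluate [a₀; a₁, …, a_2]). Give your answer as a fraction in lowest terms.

15/4

a_0 = 3: 3/1
a_1 = 1: 4/1
a_2 = 3: 15/4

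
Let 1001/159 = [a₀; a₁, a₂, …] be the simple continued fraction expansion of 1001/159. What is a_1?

Run the Euclidean algorithm, recording each quotient:
1001 = 6·159 + 47, so a_0 = 6
159 = 3·47 + 18, so a_1 = 3

3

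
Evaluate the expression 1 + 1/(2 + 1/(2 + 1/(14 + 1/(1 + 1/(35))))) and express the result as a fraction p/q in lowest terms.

Compute successive convergents:
a_0 = 1: 1/1
a_1 = 2: 3/2
a_2 = 2: 7/5
a_3 = 14: 101/72
a_4 = 1: 108/77
a_5 = 35: 3881/2767

3881/2767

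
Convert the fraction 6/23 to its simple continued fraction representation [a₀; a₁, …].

⌊6/23⌋ = 0, remainder 6
⌊23/6⌋ = 3, remainder 5
⌊6/5⌋ = 1, remainder 1
⌊5/1⌋ = 5, remainder 0

[0; 3, 1, 5]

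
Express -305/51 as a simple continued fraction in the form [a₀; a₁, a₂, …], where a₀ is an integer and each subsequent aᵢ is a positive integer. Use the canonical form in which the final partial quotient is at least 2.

[-6; 51]

-305 = -6·51 + 1, so a_0 = -6
51 = 51·1 + 0, so a_1 = 51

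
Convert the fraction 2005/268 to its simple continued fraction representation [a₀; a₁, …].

[7; 2, 12, 1, 9]

⌊2005/268⌋ = 7, remainder 129
⌊268/129⌋ = 2, remainder 10
⌊129/10⌋ = 12, remainder 9
⌊10/9⌋ = 1, remainder 1
⌊9/1⌋ = 9, remainder 0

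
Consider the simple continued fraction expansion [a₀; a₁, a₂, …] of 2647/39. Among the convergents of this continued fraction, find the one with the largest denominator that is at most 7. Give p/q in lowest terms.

475/7

a_0 = 67: 67/1  (≤ bound)
a_1 = 1: 68/1  (≤ bound)
a_2 = 6: 475/7  (≤ bound)
a_3 = 1: 543/8  (> 7, stop)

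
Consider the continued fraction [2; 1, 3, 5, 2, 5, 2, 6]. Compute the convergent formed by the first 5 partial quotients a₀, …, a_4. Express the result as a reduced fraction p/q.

127/46

a_0 = 2: 2/1
a_1 = 1: 3/1
a_2 = 3: 11/4
a_3 = 5: 58/21
a_4 = 2: 127/46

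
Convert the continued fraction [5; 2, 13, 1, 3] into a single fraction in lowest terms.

a_0 = 5: 5/1
a_1 = 2: 11/2
a_2 = 13: 148/27
a_3 = 1: 159/29
a_4 = 3: 625/114

625/114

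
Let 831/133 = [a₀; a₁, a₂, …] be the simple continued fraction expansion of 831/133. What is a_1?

4

Apply division with remainder until the remainder is 0:
⌊831/133⌋ = 6, remainder 33
⌊133/33⌋ = 4, remainder 1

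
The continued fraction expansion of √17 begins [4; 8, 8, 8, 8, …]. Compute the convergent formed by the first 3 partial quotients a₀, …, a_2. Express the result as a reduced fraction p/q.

268/65

Start with 8.
8 + 1/(8/1) = 8 + 1/8 = 65/8
4 + 1/(65/8) = 4 + 8/65 = 268/65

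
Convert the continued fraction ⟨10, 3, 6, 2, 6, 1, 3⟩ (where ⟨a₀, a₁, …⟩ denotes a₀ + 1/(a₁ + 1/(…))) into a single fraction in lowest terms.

12205/1183

Start with 3.
1 + 1/(3/1) = 1 + 1/3 = 4/3
6 + 1/(4/3) = 6 + 3/4 = 27/4
2 + 1/(27/4) = 2 + 4/27 = 58/27
6 + 1/(58/27) = 6 + 27/58 = 375/58
3 + 1/(375/58) = 3 + 58/375 = 1183/375
10 + 1/(1183/375) = 10 + 375/1183 = 12205/1183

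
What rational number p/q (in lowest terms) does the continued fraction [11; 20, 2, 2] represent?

Compute successive convergents:
a_0 = 11: 11/1
a_1 = 20: 221/20
a_2 = 2: 453/41
a_3 = 2: 1127/102

1127/102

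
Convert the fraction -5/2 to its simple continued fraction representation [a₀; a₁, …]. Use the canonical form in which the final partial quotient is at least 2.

⌊-5/2⌋ = -3, remainder 1
⌊2/1⌋ = 2, remainder 0

[-3; 2]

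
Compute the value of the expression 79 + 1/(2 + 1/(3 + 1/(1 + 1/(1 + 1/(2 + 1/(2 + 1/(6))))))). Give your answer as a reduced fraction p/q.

Work from the innermost term outward:
Start with 6.
2 + 1/(6/1) = 2 + 1/6 = 13/6
2 + 1/(13/6) = 2 + 6/13 = 32/13
1 + 1/(32/13) = 1 + 13/32 = 45/32
1 + 1/(45/32) = 1 + 32/45 = 77/45
3 + 1/(77/45) = 3 + 45/77 = 276/77
2 + 1/(276/77) = 2 + 77/276 = 629/276
79 + 1/(629/276) = 79 + 276/629 = 49967/629

49967/629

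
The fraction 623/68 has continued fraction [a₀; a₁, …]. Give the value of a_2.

5

623 ÷ 68 → quotient 9, remainder 11
68 ÷ 11 → quotient 6, remainder 2
11 ÷ 2 → quotient 5, remainder 1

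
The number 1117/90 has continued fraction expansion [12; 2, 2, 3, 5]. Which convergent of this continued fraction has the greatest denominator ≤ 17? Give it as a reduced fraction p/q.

a_0 = 12: 12/1  (≤ bound)
a_1 = 2: 25/2  (≤ bound)
a_2 = 2: 62/5  (≤ bound)
a_3 = 3: 211/17  (≤ bound)
a_4 = 5: 1117/90  (> 17, stop)

211/17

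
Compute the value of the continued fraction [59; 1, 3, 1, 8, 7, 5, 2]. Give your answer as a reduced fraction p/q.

211138/3531

Collapse the nested fraction from the inside out:
Start with 2.
5 + 1/(2/1) = 5 + 1/2 = 11/2
7 + 1/(11/2) = 7 + 2/11 = 79/11
8 + 1/(79/11) = 8 + 11/79 = 643/79
1 + 1/(643/79) = 1 + 79/643 = 722/643
3 + 1/(722/643) = 3 + 643/722 = 2809/722
1 + 1/(2809/722) = 1 + 722/2809 = 3531/2809
59 + 1/(3531/2809) = 59 + 2809/3531 = 211138/3531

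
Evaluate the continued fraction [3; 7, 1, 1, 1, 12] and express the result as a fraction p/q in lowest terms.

Use the convergent recurrence hₖ = aₖ·hₖ₋₁ + hₖ₋₂ (and likewise for the denominators kₖ):
a_0 = 3: 3/1
a_1 = 7: 22/7
a_2 = 1: 25/8
a_3 = 1: 47/15
a_4 = 1: 72/23
a_5 = 12: 911/291

911/291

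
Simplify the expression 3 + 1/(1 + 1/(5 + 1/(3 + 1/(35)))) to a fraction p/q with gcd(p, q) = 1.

2578/671

Collapse the nested fraction from the inside out:
Start with 35.
3 + 1/(35/1) = 3 + 1/35 = 106/35
5 + 1/(106/35) = 5 + 35/106 = 565/106
1 + 1/(565/106) = 1 + 106/565 = 671/565
3 + 1/(671/565) = 3 + 565/671 = 2578/671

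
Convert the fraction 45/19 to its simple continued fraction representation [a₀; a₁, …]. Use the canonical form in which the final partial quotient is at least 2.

[2; 2, 1, 2, 2]

45 ÷ 19 → quotient 2, remainder 7
19 ÷ 7 → quotient 2, remainder 5
7 ÷ 5 → quotient 1, remainder 2
5 ÷ 2 → quotient 2, remainder 1
2 ÷ 1 → quotient 2, remainder 0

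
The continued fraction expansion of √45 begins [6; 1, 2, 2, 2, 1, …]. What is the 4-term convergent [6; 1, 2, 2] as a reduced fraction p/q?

47/7

a_0 = 6: 6/1
a_1 = 1: 7/1
a_2 = 2: 20/3
a_3 = 2: 47/7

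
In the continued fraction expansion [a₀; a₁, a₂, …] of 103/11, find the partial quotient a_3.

3

103 ÷ 11 → quotient 9, remainder 4
11 ÷ 4 → quotient 2, remainder 3
4 ÷ 3 → quotient 1, remainder 1
3 ÷ 1 → quotient 3, remainder 0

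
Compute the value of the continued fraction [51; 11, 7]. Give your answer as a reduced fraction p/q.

3985/78

Use the convergent recurrence hₖ = aₖ·hₖ₋₁ + hₖ₋₂ (and likewise for the denominators kₖ):
a_0 = 51: 51/1
a_1 = 11: 562/11
a_2 = 7: 3985/78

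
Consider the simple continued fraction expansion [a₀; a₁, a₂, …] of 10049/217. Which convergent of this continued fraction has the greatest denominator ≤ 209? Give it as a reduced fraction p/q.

a_0 = 46: 46/1  (≤ bound)
a_1 = 3: 139/3  (≤ bound)
a_2 = 4: 602/13  (≤ bound)
a_3 = 5: 3149/68  (≤ bound)
a_4 = 3: 10049/217  (> 209, stop)

3149/68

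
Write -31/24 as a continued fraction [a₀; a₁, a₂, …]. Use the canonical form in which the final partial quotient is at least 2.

[-2; 1, 2, 2, 3]

-31 ÷ 24 → quotient -2, remainder 17
24 ÷ 17 → quotient 1, remainder 7
17 ÷ 7 → quotient 2, remainder 3
7 ÷ 3 → quotient 2, remainder 1
3 ÷ 1 → quotient 3, remainder 0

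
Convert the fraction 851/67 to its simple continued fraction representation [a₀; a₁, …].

[12; 1, 2, 2, 1, 6]

Apply division with remainder until the remainder is 0:
851 ÷ 67 → quotient 12, remainder 47
67 ÷ 47 → quotient 1, remainder 20
47 ÷ 20 → quotient 2, remainder 7
20 ÷ 7 → quotient 2, remainder 6
7 ÷ 6 → quotient 1, remainder 1
6 ÷ 1 → quotient 6, remainder 0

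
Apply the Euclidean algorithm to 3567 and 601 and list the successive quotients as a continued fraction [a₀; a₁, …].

3567 ÷ 601 → quotient 5, remainder 562
601 ÷ 562 → quotient 1, remainder 39
562 ÷ 39 → quotient 14, remainder 16
39 ÷ 16 → quotient 2, remainder 7
16 ÷ 7 → quotient 2, remainder 2
7 ÷ 2 → quotient 3, remainder 1
2 ÷ 1 → quotient 2, remainder 0

[5; 1, 14, 2, 2, 3, 2]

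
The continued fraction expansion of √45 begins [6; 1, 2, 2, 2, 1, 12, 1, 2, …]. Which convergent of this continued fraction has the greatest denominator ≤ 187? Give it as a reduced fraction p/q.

List convergents until the denominator exceeds the bound:
a_0 = 6: 6/1  (≤ bound)
a_1 = 1: 7/1  (≤ bound)
a_2 = 2: 20/3  (≤ bound)
a_3 = 2: 47/7  (≤ bound)
a_4 = 2: 114/17  (≤ bound)
a_5 = 1: 161/24  (≤ bound)
a_6 = 12: 2046/305  (> 187, stop)

161/24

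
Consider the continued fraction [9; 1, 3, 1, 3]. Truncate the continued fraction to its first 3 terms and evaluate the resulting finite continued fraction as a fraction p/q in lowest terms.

39/4

a_0 = 9: 9/1
a_1 = 1: 10/1
a_2 = 3: 39/4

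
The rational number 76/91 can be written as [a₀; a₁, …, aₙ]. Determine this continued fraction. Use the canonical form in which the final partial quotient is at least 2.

[0; 1, 5, 15]

⌊76/91⌋ = 0, remainder 76
⌊91/76⌋ = 1, remainder 15
⌊76/15⌋ = 5, remainder 1
⌊15/1⌋ = 15, remainder 0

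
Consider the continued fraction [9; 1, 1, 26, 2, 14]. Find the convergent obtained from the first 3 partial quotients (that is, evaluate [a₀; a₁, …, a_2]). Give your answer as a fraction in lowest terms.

19/2

Compute successive convergents:
a_0 = 9: 9/1
a_1 = 1: 10/1
a_2 = 1: 19/2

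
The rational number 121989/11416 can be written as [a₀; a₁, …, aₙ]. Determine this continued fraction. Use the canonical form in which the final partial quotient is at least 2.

⌊121989/11416⌋ = 10, remainder 7829
⌊11416/7829⌋ = 1, remainder 3587
⌊7829/3587⌋ = 2, remainder 655
⌊3587/655⌋ = 5, remainder 312
⌊655/312⌋ = 2, remainder 31
⌊312/31⌋ = 10, remainder 2
⌊31/2⌋ = 15, remainder 1
⌊2/1⌋ = 2, remainder 0

[10; 1, 2, 5, 2, 10, 15, 2]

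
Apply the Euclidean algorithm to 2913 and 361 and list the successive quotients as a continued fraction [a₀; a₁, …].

2913 ÷ 361 → quotient 8, remainder 25
361 ÷ 25 → quotient 14, remainder 11
25 ÷ 11 → quotient 2, remainder 3
11 ÷ 3 → quotient 3, remainder 2
3 ÷ 2 → quotient 1, remainder 1
2 ÷ 1 → quotient 2, remainder 0

[8; 14, 2, 3, 1, 2]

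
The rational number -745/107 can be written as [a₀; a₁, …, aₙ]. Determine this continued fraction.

[-7; 26, 1, 3]

-745 = -7·107 + 4, so a_0 = -7
107 = 26·4 + 3, so a_1 = 26
4 = 1·3 + 1, so a_2 = 1
3 = 3·1 + 0, so a_3 = 3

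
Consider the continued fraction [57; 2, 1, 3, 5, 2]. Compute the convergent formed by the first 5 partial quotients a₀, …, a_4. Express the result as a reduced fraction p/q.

3327/58

Compute successive convergents:
a_0 = 57: 57/1
a_1 = 2: 115/2
a_2 = 1: 172/3
a_3 = 3: 631/11
a_4 = 5: 3327/58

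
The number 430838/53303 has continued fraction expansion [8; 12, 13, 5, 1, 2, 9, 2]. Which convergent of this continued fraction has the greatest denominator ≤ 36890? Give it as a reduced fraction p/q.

204487/25299

List convergents until the denominator exceeds the bound:
a_0 = 8: 8/1  (≤ bound)
a_1 = 12: 97/12  (≤ bound)
a_2 = 13: 1269/157  (≤ bound)
a_3 = 5: 6442/797  (≤ bound)
a_4 = 1: 7711/954  (≤ bound)
a_5 = 2: 21864/2705  (≤ bound)
a_6 = 9: 204487/25299  (≤ bound)
a_7 = 2: 430838/53303  (> 36890, stop)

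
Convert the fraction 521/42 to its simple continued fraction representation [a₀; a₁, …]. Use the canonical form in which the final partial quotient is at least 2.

Repeatedly divide and take the remainder:
⌊521/42⌋ = 12, remainder 17
⌊42/17⌋ = 2, remainder 8
⌊17/8⌋ = 2, remainder 1
⌊8/1⌋ = 8, remainder 0

[12; 2, 2, 8]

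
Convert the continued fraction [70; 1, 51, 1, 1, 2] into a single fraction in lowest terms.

18668/263

a_0 = 70: 70/1
a_1 = 1: 71/1
a_2 = 51: 3691/52
a_3 = 1: 3762/53
a_4 = 1: 7453/105
a_5 = 2: 18668/263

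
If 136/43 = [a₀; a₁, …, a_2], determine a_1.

136 ÷ 43 → quotient 3, remainder 7
43 ÷ 7 → quotient 6, remainder 1

6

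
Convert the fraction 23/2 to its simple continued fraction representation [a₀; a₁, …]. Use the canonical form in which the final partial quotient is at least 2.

[11; 2]

⌊23/2⌋ = 11, remainder 1
⌊2/1⌋ = 2, remainder 0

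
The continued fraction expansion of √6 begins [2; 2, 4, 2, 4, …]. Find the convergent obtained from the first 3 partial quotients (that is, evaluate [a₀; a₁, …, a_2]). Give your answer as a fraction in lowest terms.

22/9

Start with 4.
2 + 1/(4/1) = 2 + 1/4 = 9/4
2 + 1/(9/4) = 2 + 4/9 = 22/9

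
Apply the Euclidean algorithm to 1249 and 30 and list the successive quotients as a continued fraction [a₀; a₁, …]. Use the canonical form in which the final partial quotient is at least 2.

1249 ÷ 30 → quotient 41, remainder 19
30 ÷ 19 → quotient 1, remainder 11
19 ÷ 11 → quotient 1, remainder 8
11 ÷ 8 → quotient 1, remainder 3
8 ÷ 3 → quotient 2, remainder 2
3 ÷ 2 → quotient 1, remainder 1
2 ÷ 1 → quotient 2, remainder 0

[41; 1, 1, 1, 2, 1, 2]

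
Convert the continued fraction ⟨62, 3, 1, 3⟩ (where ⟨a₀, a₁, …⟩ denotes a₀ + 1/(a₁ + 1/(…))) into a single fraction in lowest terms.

Use the convergent recurrence hₖ = aₖ·hₖ₋₁ + hₖ₋₂ (and likewise for the denominators kₖ):
a_0 = 62: 62/1
a_1 = 3: 187/3
a_2 = 1: 249/4
a_3 = 3: 934/15

934/15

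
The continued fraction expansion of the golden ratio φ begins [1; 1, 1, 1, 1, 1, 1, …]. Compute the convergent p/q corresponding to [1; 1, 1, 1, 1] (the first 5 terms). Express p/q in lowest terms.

a_0 = 1: 1/1
a_1 = 1: 2/1
a_2 = 1: 3/2
a_3 = 1: 5/3
a_4 = 1: 8/5

8/5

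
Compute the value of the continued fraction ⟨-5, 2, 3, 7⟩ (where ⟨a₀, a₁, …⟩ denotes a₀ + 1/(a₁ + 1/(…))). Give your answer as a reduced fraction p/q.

Starting at the tail and folding back:
Start with 7.
3 + 1/(7/1) = 3 + 1/7 = 22/7
2 + 1/(22/7) = 2 + 7/22 = 51/22
-5 + 1/(51/22) = -5 + 22/51 = -233/51

-233/51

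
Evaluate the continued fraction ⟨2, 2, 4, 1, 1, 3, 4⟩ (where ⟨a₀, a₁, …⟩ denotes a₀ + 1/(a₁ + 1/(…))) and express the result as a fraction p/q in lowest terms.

Compute successive convergents:
a_0 = 2: 2/1
a_1 = 2: 5/2
a_2 = 4: 22/9
a_3 = 1: 27/11
a_4 = 1: 49/20
a_5 = 3: 174/71
a_6 = 4: 745/304

745/304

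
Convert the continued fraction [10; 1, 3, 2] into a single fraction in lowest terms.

Start with 2.
3 + 1/(2/1) = 3 + 1/2 = 7/2
1 + 1/(7/2) = 1 + 2/7 = 9/7
10 + 1/(9/7) = 10 + 7/9 = 97/9

97/9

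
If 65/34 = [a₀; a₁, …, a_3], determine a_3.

3

Apply division with remainder until the remainder is 0:
65 ÷ 34 → quotient 1, remainder 31
34 ÷ 31 → quotient 1, remainder 3
31 ÷ 3 → quotient 10, remainder 1
3 ÷ 1 → quotient 3, remainder 0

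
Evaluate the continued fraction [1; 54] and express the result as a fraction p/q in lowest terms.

Start with 54.
1 + 1/(54/1) = 1 + 1/54 = 55/54

55/54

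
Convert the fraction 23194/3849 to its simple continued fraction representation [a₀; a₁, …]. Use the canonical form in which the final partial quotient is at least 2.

⌊23194/3849⌋ = 6, remainder 100
⌊3849/100⌋ = 38, remainder 49
⌊100/49⌋ = 2, remainder 2
⌊49/2⌋ = 24, remainder 1
⌊2/1⌋ = 2, remainder 0

[6; 38, 2, 24, 2]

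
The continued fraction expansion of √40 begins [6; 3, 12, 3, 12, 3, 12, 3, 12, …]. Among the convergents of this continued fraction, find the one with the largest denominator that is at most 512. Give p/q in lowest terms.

721/114

a_0 = 6: 6/1  (≤ bound)
a_1 = 3: 19/3  (≤ bound)
a_2 = 12: 234/37  (≤ bound)
a_3 = 3: 721/114  (≤ bound)
a_4 = 12: 8886/1405  (> 512, stop)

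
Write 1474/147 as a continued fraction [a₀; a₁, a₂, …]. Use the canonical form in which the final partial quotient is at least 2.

[10; 36, 1, 3]

1474 ÷ 147 → quotient 10, remainder 4
147 ÷ 4 → quotient 36, remainder 3
4 ÷ 3 → quotient 1, remainder 1
3 ÷ 1 → quotient 3, remainder 0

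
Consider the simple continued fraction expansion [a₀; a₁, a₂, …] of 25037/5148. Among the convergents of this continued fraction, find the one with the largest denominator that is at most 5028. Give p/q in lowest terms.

3419/703

a_0 = 4: 4/1  (≤ bound)
a_1 = 1: 5/1  (≤ bound)
a_2 = 6: 34/7  (≤ bound)
a_3 = 3: 107/22  (≤ bound)
a_4 = 10: 1104/227  (≤ bound)
a_5 = 3: 3419/703  (≤ bound)
a_6 = 7: 25037/5148  (> 5028, stop)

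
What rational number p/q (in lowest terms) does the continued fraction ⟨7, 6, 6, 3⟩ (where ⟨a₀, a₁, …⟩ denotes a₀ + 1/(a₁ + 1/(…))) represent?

Starting at the tail and folding back:
Start with 3.
6 + 1/(3/1) = 6 + 1/3 = 19/3
6 + 1/(19/3) = 6 + 3/19 = 117/19
7 + 1/(117/19) = 7 + 19/117 = 838/117

838/117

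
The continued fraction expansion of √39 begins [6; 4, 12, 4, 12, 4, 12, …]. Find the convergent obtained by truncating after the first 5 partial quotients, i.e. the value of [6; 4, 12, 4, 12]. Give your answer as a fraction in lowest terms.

Build up convergents one term at a time:
a_0 = 6: 6/1
a_1 = 4: 25/4
a_2 = 12: 306/49
a_3 = 4: 1249/200
a_4 = 12: 15294/2449

15294/2449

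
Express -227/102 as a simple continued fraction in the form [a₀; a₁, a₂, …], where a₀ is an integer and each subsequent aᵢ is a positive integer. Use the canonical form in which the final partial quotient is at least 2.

Run the Euclidean algorithm, recording each quotient:
⌊-227/102⌋ = -3, remainder 79
⌊102/79⌋ = 1, remainder 23
⌊79/23⌋ = 3, remainder 10
⌊23/10⌋ = 2, remainder 3
⌊10/3⌋ = 3, remainder 1
⌊3/1⌋ = 3, remainder 0

[-3; 1, 3, 2, 3, 3]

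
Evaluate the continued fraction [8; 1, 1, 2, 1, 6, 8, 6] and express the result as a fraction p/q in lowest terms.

Work from the innermost term outward:
Start with 6.
8 + 1/(6/1) = 8 + 1/6 = 49/6
6 + 1/(49/6) = 6 + 6/49 = 300/49
1 + 1/(300/49) = 1 + 49/300 = 349/300
2 + 1/(349/300) = 2 + 300/349 = 998/349
1 + 1/(998/349) = 1 + 349/998 = 1347/998
1 + 1/(1347/998) = 1 + 998/1347 = 2345/1347
8 + 1/(2345/1347) = 8 + 1347/2345 = 20107/2345

20107/2345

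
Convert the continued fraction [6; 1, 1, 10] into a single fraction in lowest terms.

137/21

a_0 = 6: 6/1
a_1 = 1: 7/1
a_2 = 1: 13/2
a_3 = 10: 137/21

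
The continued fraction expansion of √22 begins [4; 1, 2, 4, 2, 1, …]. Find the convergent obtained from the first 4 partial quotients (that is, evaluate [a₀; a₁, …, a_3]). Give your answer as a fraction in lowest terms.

61/13

Work from the innermost term outward:
Start with 4.
2 + 1/(4/1) = 2 + 1/4 = 9/4
1 + 1/(9/4) = 1 + 4/9 = 13/9
4 + 1/(13/9) = 4 + 9/13 = 61/13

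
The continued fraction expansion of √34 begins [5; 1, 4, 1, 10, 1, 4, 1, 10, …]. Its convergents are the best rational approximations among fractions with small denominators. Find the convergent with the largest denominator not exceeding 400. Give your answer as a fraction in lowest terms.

2035/349

List convergents until the denominator exceeds the bound:
a_0 = 5: 5/1  (≤ bound)
a_1 = 1: 6/1  (≤ bound)
a_2 = 4: 29/5  (≤ bound)
a_3 = 1: 35/6  (≤ bound)
a_4 = 10: 379/65  (≤ bound)
a_5 = 1: 414/71  (≤ bound)
a_6 = 4: 2035/349  (≤ bound)
a_7 = 1: 2449/420  (> 400, stop)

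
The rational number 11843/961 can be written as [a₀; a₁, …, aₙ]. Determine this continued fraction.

11843 ÷ 961 → quotient 12, remainder 311
961 ÷ 311 → quotient 3, remainder 28
311 ÷ 28 → quotient 11, remainder 3
28 ÷ 3 → quotient 9, remainder 1
3 ÷ 1 → quotient 3, remainder 0

[12; 3, 11, 9, 3]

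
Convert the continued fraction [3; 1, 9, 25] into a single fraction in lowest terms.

979/251

Starting at the tail and folding back:
Start with 25.
9 + 1/(25/1) = 9 + 1/25 = 226/25
1 + 1/(226/25) = 1 + 25/226 = 251/226
3 + 1/(251/226) = 3 + 226/251 = 979/251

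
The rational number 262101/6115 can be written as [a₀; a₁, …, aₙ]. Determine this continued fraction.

262101 = 42·6115 + 5271, so a_0 = 42
6115 = 1·5271 + 844, so a_1 = 1
5271 = 6·844 + 207, so a_2 = 6
844 = 4·207 + 16, so a_3 = 4
207 = 12·16 + 15, so a_4 = 12
16 = 1·15 + 1, so a_5 = 1
15 = 15·1 + 0, so a_6 = 15

[42; 1, 6, 4, 12, 1, 15]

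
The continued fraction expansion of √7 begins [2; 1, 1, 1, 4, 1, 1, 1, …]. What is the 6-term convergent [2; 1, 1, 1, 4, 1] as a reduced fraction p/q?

a_0 = 2: 2/1
a_1 = 1: 3/1
a_2 = 1: 5/2
a_3 = 1: 8/3
a_4 = 4: 37/14
a_5 = 1: 45/17

45/17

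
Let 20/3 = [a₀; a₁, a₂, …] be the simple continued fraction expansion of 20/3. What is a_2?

Repeatedly divide and take the remainder:
⌊20/3⌋ = 6, remainder 2
⌊3/2⌋ = 1, remainder 1
⌊2/1⌋ = 2, remainder 0

2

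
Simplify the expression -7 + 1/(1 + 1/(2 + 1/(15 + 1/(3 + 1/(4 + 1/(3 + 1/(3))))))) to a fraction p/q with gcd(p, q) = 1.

Start with 3.
3 + 1/(3/1) = 3 + 1/3 = 10/3
4 + 1/(10/3) = 4 + 3/10 = 43/10
3 + 1/(43/10) = 3 + 10/43 = 139/43
15 + 1/(139/43) = 15 + 43/139 = 2128/139
2 + 1/(2128/139) = 2 + 139/2128 = 4395/2128
1 + 1/(4395/2128) = 1 + 2128/4395 = 6523/4395
-7 + 1/(6523/4395) = -7 + 4395/6523 = -41266/6523

-41266/6523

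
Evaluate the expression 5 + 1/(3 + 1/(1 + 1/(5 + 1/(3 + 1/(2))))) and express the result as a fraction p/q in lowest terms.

889/169

Start with 2.
3 + 1/(2/1) = 3 + 1/2 = 7/2
5 + 1/(7/2) = 5 + 2/7 = 37/7
1 + 1/(37/7) = 1 + 7/37 = 44/37
3 + 1/(44/37) = 3 + 37/44 = 169/44
5 + 1/(169/44) = 5 + 44/169 = 889/169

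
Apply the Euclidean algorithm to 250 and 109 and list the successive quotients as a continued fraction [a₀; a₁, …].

[2; 3, 2, 2, 6]

Run the Euclidean algorithm, recording each quotient:
250 ÷ 109 → quotient 2, remainder 32
109 ÷ 32 → quotient 3, remainder 13
32 ÷ 13 → quotient 2, remainder 6
13 ÷ 6 → quotient 2, remainder 1
6 ÷ 1 → quotient 6, remainder 0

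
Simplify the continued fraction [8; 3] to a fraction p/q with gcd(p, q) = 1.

Starting at the tail and folding back:
Start with 3.
8 + 1/(3/1) = 8 + 1/3 = 25/3

25/3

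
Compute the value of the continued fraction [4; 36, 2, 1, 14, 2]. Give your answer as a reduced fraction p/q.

Build up convergents one term at a time:
a_0 = 4: 4/1
a_1 = 36: 145/36
a_2 = 2: 294/73
a_3 = 1: 439/109
a_4 = 14: 6440/1599
a_5 = 2: 13319/3307

13319/3307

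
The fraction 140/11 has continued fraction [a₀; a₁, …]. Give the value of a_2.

2

Run the Euclidean algorithm, recording each quotient:
⌊140/11⌋ = 12, remainder 8
⌊11/8⌋ = 1, remainder 3
⌊8/3⌋ = 2, remainder 2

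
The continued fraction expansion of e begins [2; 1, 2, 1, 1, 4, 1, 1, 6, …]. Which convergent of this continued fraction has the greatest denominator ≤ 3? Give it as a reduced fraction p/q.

List convergents until the denominator exceeds the bound:
a_0 = 2: 2/1  (≤ bound)
a_1 = 1: 3/1  (≤ bound)
a_2 = 2: 8/3  (≤ bound)
a_3 = 1: 11/4  (> 3, stop)

8/3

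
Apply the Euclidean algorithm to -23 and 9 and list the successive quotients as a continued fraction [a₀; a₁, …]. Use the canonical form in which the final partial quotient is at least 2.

Run the Euclidean algorithm, recording each quotient:
-23 = -3·9 + 4, so a_0 = -3
9 = 2·4 + 1, so a_1 = 2
4 = 4·1 + 0, so a_2 = 4

[-3; 2, 4]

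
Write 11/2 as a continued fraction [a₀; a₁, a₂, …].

11 = 5·2 + 1, so a_0 = 5
2 = 2·1 + 0, so a_1 = 2

[5; 2]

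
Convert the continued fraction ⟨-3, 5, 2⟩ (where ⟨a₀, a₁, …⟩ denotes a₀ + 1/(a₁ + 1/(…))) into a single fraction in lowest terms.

-31/11

Start with 2.
5 + 1/(2/1) = 5 + 1/2 = 11/2
-3 + 1/(11/2) = -3 + 2/11 = -31/11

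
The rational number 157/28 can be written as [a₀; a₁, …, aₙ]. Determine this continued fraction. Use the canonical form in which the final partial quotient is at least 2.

Run the Euclidean algorithm, recording each quotient:
157 = 5·28 + 17, so a_0 = 5
28 = 1·17 + 11, so a_1 = 1
17 = 1·11 + 6, so a_2 = 1
11 = 1·6 + 5, so a_3 = 1
6 = 1·5 + 1, so a_4 = 1
5 = 5·1 + 0, so a_5 = 5

[5; 1, 1, 1, 1, 5]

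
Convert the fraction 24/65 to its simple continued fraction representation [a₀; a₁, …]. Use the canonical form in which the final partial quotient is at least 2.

[0; 2, 1, 2, 2, 3]

⌊24/65⌋ = 0, remainder 24
⌊65/24⌋ = 2, remainder 17
⌊24/17⌋ = 1, remainder 7
⌊17/7⌋ = 2, remainder 3
⌊7/3⌋ = 2, remainder 1
⌊3/1⌋ = 3, remainder 0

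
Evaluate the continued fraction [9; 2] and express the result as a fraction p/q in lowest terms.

a_0 = 9: 9/1
a_1 = 2: 19/2

19/2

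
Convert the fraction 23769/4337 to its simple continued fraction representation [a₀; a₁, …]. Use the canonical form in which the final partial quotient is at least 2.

[5; 2, 12, 3, 56]

Apply division with remainder until the remainder is 0:
23769 ÷ 4337 → quotient 5, remainder 2084
4337 ÷ 2084 → quotient 2, remainder 169
2084 ÷ 169 → quotient 12, remainder 56
169 ÷ 56 → quotient 3, remainder 1
56 ÷ 1 → quotient 56, remainder 0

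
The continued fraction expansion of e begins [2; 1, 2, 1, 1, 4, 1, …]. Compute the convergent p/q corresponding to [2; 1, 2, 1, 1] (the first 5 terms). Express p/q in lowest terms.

Start with 1.
1 + 1/(1/1) = 1 + 1/1 = 2/1
2 + 1/(2/1) = 2 + 1/2 = 5/2
1 + 1/(5/2) = 1 + 2/5 = 7/5
2 + 1/(7/5) = 2 + 5/7 = 19/7

19/7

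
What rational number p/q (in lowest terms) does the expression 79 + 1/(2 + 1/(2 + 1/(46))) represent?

Build up convergents one term at a time:
a_0 = 79: 79/1
a_1 = 2: 159/2
a_2 = 2: 397/5
a_3 = 46: 18421/232

18421/232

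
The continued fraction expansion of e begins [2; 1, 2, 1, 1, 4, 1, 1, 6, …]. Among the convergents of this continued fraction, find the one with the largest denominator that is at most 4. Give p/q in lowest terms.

11/4

a_0 = 2: 2/1  (≤ bound)
a_1 = 1: 3/1  (≤ bound)
a_2 = 2: 8/3  (≤ bound)
a_3 = 1: 11/4  (≤ bound)
a_4 = 1: 19/7  (> 4, stop)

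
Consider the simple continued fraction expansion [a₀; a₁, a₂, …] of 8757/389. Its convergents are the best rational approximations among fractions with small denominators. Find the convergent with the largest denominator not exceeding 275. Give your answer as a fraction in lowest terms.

968/43

List convergents until the denominator exceeds the bound:
a_0 = 22: 22/1  (≤ bound)
a_1 = 1: 23/1  (≤ bound)
a_2 = 1: 45/2  (≤ bound)
a_3 = 21: 968/43  (≤ bound)
a_4 = 9: 8757/389  (> 275, stop)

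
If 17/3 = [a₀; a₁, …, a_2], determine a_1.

17 = 5·3 + 2, so a_0 = 5
3 = 1·2 + 1, so a_1 = 1

1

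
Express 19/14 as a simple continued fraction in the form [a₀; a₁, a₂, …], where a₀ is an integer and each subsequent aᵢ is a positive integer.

⌊19/14⌋ = 1, remainder 5
⌊14/5⌋ = 2, remainder 4
⌊5/4⌋ = 1, remainder 1
⌊4/1⌋ = 4, remainder 0

[1; 2, 1, 4]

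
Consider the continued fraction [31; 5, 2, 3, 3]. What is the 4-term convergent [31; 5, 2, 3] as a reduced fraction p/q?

Work from the innermost term outward:
Start with 3.
2 + 1/(3/1) = 2 + 1/3 = 7/3
5 + 1/(7/3) = 5 + 3/7 = 38/7
31 + 1/(38/7) = 31 + 7/38 = 1185/38

1185/38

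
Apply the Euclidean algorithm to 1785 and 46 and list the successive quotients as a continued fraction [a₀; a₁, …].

1785 ÷ 46 → quotient 38, remainder 37
46 ÷ 37 → quotient 1, remainder 9
37 ÷ 9 → quotient 4, remainder 1
9 ÷ 1 → quotient 9, remainder 0

[38; 1, 4, 9]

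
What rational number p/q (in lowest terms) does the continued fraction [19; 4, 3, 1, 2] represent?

904/47

Start with 2.
1 + 1/(2/1) = 1 + 1/2 = 3/2
3 + 1/(3/2) = 3 + 2/3 = 11/3
4 + 1/(11/3) = 4 + 3/11 = 47/11
19 + 1/(47/11) = 19 + 11/47 = 904/47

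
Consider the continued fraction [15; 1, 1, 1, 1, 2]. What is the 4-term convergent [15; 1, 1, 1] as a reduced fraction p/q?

a_0 = 15: 15/1
a_1 = 1: 16/1
a_2 = 1: 31/2
a_3 = 1: 47/3

47/3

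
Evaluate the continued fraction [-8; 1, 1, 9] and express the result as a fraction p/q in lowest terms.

-142/19

a_0 = -8: -8/1
a_1 = 1: -7/1
a_2 = 1: -15/2
a_3 = 9: -142/19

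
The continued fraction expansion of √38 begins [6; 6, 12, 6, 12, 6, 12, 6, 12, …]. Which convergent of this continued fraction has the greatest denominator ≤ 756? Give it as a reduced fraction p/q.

2737/444

a_0 = 6: 6/1  (≤ bound)
a_1 = 6: 37/6  (≤ bound)
a_2 = 12: 450/73  (≤ bound)
a_3 = 6: 2737/444  (≤ bound)
a_4 = 12: 33294/5401  (> 756, stop)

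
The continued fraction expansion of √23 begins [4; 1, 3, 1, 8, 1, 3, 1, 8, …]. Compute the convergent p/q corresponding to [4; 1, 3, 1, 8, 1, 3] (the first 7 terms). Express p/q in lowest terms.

Collapse the nested fraction from the inside out:
Start with 3.
1 + 1/(3/1) = 1 + 1/3 = 4/3
8 + 1/(4/3) = 8 + 3/4 = 35/4
1 + 1/(35/4) = 1 + 4/35 = 39/35
3 + 1/(39/35) = 3 + 35/39 = 152/39
1 + 1/(152/39) = 1 + 39/152 = 191/152
4 + 1/(191/152) = 4 + 152/191 = 916/191

916/191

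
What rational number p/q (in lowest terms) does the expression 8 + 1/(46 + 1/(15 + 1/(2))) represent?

11455/1428

Build up convergents one term at a time:
a_0 = 8: 8/1
a_1 = 46: 369/46
a_2 = 15: 5543/691
a_3 = 2: 11455/1428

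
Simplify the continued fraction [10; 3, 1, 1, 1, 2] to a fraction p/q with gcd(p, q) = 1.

298/29

a_0 = 10: 10/1
a_1 = 3: 31/3
a_2 = 1: 41/4
a_3 = 1: 72/7
a_4 = 1: 113/11
a_5 = 2: 298/29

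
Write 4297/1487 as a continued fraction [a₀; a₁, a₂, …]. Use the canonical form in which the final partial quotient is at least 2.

⌊4297/1487⌋ = 2, remainder 1323
⌊1487/1323⌋ = 1, remainder 164
⌊1323/164⌋ = 8, remainder 11
⌊164/11⌋ = 14, remainder 10
⌊11/10⌋ = 1, remainder 1
⌊10/1⌋ = 10, remainder 0

[2; 1, 8, 14, 1, 10]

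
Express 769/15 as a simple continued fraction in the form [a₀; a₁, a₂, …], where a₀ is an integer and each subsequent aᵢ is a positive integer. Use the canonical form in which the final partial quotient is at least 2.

[51; 3, 1, 3]

Apply division with remainder until the remainder is 0:
769 ÷ 15 → quotient 51, remainder 4
15 ÷ 4 → quotient 3, remainder 3
4 ÷ 3 → quotient 1, remainder 1
3 ÷ 1 → quotient 3, remainder 0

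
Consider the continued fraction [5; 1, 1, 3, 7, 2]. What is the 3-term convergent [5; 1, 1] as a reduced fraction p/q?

11/2

Build up convergents one term at a time:
a_0 = 5: 5/1
a_1 = 1: 6/1
a_2 = 1: 11/2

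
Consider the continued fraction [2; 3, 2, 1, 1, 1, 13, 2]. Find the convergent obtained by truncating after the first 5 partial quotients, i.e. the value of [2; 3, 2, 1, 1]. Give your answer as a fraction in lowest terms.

Starting at the tail and folding back:
Start with 1.
1 + 1/(1/1) = 1 + 1/1 = 2/1
2 + 1/(2/1) = 2 + 1/2 = 5/2
3 + 1/(5/2) = 3 + 2/5 = 17/5
2 + 1/(17/5) = 2 + 5/17 = 39/17

39/17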